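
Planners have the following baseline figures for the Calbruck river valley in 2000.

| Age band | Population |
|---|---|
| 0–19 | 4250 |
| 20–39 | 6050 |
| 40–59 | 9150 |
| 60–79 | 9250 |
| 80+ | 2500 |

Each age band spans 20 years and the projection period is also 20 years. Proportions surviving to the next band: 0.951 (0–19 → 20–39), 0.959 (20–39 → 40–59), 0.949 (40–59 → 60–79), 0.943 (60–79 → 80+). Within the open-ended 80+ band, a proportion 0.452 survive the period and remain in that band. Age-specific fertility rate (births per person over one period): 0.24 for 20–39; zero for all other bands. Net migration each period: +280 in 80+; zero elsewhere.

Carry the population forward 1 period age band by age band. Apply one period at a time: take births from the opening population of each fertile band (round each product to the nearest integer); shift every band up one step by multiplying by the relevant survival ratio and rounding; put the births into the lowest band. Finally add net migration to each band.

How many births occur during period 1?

[period 1]
Births: 6050 × 0.24 = 1452
20–39: 4250 × 0.951 = 4042
40–59: 6050 × 0.959 = 5802
60–79: 9150 × 0.949 = 8683
80+: 9250 × 0.943 + 2500 × 0.452 = 8723 + 1130 = 9853
Net migration: 80+ + 280 → 10133
Giving 1452 / 4042 / 5802 / 8683 / 10133.

1452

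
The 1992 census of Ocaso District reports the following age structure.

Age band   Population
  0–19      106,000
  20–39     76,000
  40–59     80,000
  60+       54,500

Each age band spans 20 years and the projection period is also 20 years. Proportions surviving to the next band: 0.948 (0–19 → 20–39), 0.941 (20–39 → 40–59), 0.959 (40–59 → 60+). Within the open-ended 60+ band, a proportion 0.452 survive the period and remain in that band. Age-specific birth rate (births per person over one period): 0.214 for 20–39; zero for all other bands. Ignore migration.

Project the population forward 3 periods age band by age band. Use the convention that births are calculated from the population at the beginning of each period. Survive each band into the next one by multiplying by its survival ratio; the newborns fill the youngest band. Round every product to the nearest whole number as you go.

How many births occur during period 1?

16264

Period 1.
Births: 76000 * 0.214 = 16264
20–39: 106000 * 0.948 = 100488
40–59: 76000 * 0.941 = 71516
60+: 80000 * 0.959 + 54500 * 0.452 = 76720 + 24634 = 101354
End of period: [16264, 100488, 71516, 101354]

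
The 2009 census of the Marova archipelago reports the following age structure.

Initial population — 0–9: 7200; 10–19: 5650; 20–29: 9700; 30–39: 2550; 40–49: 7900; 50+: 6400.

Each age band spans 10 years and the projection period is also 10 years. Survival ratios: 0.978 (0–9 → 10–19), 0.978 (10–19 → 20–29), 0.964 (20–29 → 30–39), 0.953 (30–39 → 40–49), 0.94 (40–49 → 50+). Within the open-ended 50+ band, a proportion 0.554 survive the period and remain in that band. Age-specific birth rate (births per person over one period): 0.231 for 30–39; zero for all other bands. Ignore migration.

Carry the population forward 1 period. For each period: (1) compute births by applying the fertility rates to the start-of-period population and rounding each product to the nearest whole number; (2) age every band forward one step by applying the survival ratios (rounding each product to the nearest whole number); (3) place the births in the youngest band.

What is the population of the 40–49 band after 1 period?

Numbering the bands 1..6 from youngest to oldest:
— Period 1 —
Births: 2550 * 0.231 = 589
Band 2: 7200 * 0.978 = 7042
Band 3: 5650 * 0.978 = 5526
Band 4: 9700 * 0.964 = 9351
Band 5: 2550 * 0.953 = 2430
Band 6: 7900 * 0.94 + 6400 * 0.554 = 7426 + 3546 = 10972
Giving 589 / 7042 / 5526 / 9351 / 2430 / 10972.

2430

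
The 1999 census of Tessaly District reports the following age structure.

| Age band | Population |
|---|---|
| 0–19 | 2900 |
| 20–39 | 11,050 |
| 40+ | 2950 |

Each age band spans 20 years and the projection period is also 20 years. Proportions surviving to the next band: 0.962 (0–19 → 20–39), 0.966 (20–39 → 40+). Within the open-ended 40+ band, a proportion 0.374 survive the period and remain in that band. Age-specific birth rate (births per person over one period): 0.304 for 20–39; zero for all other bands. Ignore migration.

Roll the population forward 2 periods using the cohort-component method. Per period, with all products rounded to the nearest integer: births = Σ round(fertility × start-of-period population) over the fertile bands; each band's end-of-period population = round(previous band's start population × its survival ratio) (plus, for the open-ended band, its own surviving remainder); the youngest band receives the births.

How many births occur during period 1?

Period 1.
Births: 11050 × 0.304 = 3359
20–39: 2900 × 0.962 = 2790
40+: 11050 × 0.966 + 2950 × 0.374 = 10674 + 1103 = 11777
→ [3359, 2790, 11777]

3359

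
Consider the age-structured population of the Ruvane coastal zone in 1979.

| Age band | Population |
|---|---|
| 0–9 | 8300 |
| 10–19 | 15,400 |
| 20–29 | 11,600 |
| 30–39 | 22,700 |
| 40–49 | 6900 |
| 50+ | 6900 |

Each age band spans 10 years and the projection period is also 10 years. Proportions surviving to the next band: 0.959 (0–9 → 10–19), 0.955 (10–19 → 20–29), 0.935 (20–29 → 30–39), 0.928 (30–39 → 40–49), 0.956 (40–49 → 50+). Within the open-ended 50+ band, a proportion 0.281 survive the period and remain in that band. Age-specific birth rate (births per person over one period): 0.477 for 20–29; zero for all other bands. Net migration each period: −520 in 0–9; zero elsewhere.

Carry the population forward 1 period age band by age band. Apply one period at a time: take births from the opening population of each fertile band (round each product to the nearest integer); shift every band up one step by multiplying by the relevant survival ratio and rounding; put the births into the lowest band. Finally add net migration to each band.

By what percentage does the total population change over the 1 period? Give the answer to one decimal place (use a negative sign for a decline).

-5.1

(Bands numbered youngest = 1 to oldest = 6.)
Period 1.
Births: 11600 * 0.477 = 5533
Band 2: 8300 * 0.959 = 7960
Band 3: 15400 * 0.955 = 14707
Band 4: 11600 * 0.935 = 10846
Band 5: 22700 * 0.928 = 21066
Band 6: 6900 * 0.956 + 6900 * 0.281 = 6596 + 1939 = 8535
Net migration: Band 1 − 520 → 5013
→ [5013, 7960, 14707, 10846, 21066, 8535]
Total: 71800 → 68127; change = -3673; percentage change = -5.1%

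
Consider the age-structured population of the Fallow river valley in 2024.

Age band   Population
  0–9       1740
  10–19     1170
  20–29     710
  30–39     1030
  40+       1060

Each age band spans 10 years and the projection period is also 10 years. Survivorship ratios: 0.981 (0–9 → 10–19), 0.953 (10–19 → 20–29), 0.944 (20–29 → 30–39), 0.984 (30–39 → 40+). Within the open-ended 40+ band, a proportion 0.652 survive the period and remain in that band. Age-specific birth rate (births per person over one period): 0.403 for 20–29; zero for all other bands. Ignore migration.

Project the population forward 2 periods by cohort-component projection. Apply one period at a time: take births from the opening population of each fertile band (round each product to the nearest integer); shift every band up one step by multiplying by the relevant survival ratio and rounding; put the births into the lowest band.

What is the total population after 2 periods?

After projecting period 1:
Births: 710 × 0.403 = 286
10–19: 1740 × 0.981 = 1707
20–29: 1170 × 0.953 = 1115
30–39: 710 × 0.944 = 670
40+: 1030 × 0.984 + 1060 × 0.652 = 1014 + 691 = 1705
→ [286, 1707, 1115, 670, 1705]
After projecting period 2:
Births: 1115 × 0.403 = 449
10–19: 286 × 0.981 = 281
20–29: 1707 × 0.953 = 1627
30–39: 1115 × 0.944 = 1053
40+: 670 × 0.984 + 1705 × 0.652 = 659 + 1112 = 1771
→ [449, 281, 1627, 1053, 1771]
Total after period 2: 449 + 281 + 1627 + 1053 + 1771 = 5181

5181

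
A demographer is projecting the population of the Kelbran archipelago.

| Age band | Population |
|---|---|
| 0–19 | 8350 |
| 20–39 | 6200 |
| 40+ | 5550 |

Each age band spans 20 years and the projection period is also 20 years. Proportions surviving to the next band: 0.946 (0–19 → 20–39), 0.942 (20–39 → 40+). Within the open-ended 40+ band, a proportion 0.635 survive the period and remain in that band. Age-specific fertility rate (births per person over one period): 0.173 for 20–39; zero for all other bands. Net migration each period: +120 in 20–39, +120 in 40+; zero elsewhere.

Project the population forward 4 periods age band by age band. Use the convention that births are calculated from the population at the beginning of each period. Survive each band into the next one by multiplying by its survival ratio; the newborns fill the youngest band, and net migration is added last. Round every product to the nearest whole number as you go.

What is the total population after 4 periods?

Period 1.
Births: 6200 × 0.173 = 1073
20–39: 8350 × 0.946 = 7899
40+: 6200 × 0.942 + 5550 × 0.635 = 5840 + 3524 = 9364
Net migration: 20–39 + 120 → 8019; 40+ + 120 → 9484
Giving 1073 / 8019 / 9484.
Period 2.
Births: 8019 × 0.173 = 1387
20–39: 1073 × 0.946 = 1015
40+: 8019 × 0.942 + 9484 × 0.635 = 7554 + 6022 = 13576
Net migration: 20–39 + 120 → 1135; 40+ + 120 → 13696
Giving 1387 / 1135 / 13696.
Period 3.
Births: 1135 × 0.173 = 196
20–39: 1387 × 0.946 = 1312
40+: 1135 × 0.942 + 13696 × 0.635 = 1069 + 8697 = 9766
Net migration: 20–39 + 120 → 1432; 40+ + 120 → 9886
Giving 196 / 1432 / 9886.
Period 4.
Births: 1432 × 0.173 = 248
20–39: 196 × 0.946 = 185
40+: 1432 × 0.942 + 9886 × 0.635 = 1349 + 6278 = 7627
Net migration: 20–39 + 120 → 305; 40+ + 120 → 7747
Giving 248 / 305 / 7747.
Total after period 4: 248 + 305 + 7747 = 8300

8300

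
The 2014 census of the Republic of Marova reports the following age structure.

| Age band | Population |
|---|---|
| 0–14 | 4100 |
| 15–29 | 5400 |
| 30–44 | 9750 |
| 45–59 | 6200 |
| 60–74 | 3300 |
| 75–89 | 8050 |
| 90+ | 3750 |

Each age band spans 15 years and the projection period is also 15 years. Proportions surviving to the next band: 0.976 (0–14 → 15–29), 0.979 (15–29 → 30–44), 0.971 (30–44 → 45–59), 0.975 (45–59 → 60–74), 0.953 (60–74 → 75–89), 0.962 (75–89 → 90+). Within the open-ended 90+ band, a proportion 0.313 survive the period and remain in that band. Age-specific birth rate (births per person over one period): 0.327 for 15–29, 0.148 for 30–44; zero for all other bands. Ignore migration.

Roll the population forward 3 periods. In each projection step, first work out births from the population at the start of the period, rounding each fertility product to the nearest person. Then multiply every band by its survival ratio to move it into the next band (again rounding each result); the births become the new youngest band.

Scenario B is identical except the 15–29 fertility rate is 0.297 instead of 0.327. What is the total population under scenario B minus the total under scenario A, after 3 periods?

-412

(Bands numbered youngest = 1 to oldest = 7.)
Period 1:
Births: 5400 × 0.327 = 1766 ; 9750 × 0.148 = 1443 → total 3209
Band 2: 4100 × 0.976 = 4002
Band 3: 5400 × 0.979 = 5287
Band 4: 9750 × 0.971 = 9467
Band 5: 6200 × 0.975 = 6045
Band 6: 3300 × 0.953 = 3145
Band 7: 8050 × 0.962 + 3750 × 0.313 = 7744 + 1174 = 8918
Giving 3209 / 4002 / 5287 / 9467 / 6045 / 3145 / 8918.
Period 2:
Births: 4002 × 0.327 = 1309 ; 5287 × 0.148 = 782 → total 2091
Band 2: 3209 × 0.976 = 3132
Band 3: 4002 × 0.979 = 3918
Band 4: 5287 × 0.971 = 5134
Band 5: 9467 × 0.975 = 9230
Band 6: 6045 × 0.953 = 5761
Band 7: 3145 × 0.962 + 8918 × 0.313 = 3025 + 2791 = 5816
Giving 2091 / 3132 / 3918 / 5134 / 9230 / 5761 / 5816.
Period 3:
Births: 3132 × 0.327 = 1024 ; 3918 × 0.148 = 580 → total 1604
Band 2: 2091 × 0.976 = 2041
Band 3: 3132 × 0.979 = 3066
Band 4: 3918 × 0.971 = 3804
Band 5: 5134 × 0.975 = 5006
Band 6: 9230 × 0.953 = 8796
Band 7: 5761 × 0.962 + 5816 × 0.313 = 5542 + 1820 = 7362
Giving 1604 / 2041 / 3066 / 3804 / 5006 / 8796 / 7362.
Scenario A total after 3 periods: 31679
Scenario B projection —
Period 1:
Births: 5400 × 0.297 = 1604 ; 9750 × 0.148 = 1443 → total 3047
Band 2: 4100 × 0.976 = 4002
Band 3: 5400 × 0.979 = 5287
Band 4: 9750 × 0.971 = 9467
Band 5: 6200 × 0.975 = 6045
Band 6: 3300 × 0.953 = 3145
Band 7: 8050 × 0.962 + 3750 × 0.313 = 7744 + 1174 = 8918
Giving 3047 / 4002 / 5287 / 9467 / 6045 / 3145 / 8918.
Period 2:
Births: 4002 × 0.297 = 1189 ; 5287 × 0.148 = 782 → total 1971
Band 2: 3047 × 0.976 = 2974
Band 3: 4002 × 0.979 = 3918
Band 4: 5287 × 0.971 = 5134
Band 5: 9467 × 0.975 = 9230
Band 6: 6045 × 0.953 = 5761
Band 7: 3145 × 0.962 + 8918 × 0.313 = 3025 + 2791 = 5816
Giving 1971 / 2974 / 3918 / 5134 / 9230 / 5761 / 5816.
Period 3:
Births: 2974 × 0.297 = 883 ; 3918 × 0.148 = 580 → total 1463
Band 2: 1971 × 0.976 = 1924
Band 3: 2974 × 0.979 = 2912
Band 4: 3918 × 0.971 = 3804
Band 5: 5134 × 0.975 = 5006
Band 6: 9230 × 0.953 = 8796
Band 7: 5761 × 0.962 + 5816 × 0.313 = 5542 + 1820 = 7362
Giving 1463 / 1924 / 2912 / 3804 / 5006 / 8796 / 7362.
Scenario B total after 3 periods: 31267
Difference B − A = 31267 − 31679 = -412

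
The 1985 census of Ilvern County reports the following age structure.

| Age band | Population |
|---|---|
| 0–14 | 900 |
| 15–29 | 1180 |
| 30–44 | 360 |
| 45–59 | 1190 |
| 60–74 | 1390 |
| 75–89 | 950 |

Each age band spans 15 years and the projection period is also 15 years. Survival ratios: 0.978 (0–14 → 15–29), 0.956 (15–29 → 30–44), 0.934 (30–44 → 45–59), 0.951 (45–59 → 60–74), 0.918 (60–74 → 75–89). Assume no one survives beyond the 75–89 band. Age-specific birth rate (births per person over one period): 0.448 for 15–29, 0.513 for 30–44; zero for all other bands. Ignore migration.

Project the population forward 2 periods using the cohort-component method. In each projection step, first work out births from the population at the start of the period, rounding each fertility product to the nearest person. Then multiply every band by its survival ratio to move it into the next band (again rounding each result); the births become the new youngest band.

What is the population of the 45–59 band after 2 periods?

— Period 1 —
Births: 1180 × 0.448 = 529  |  360 × 0.513 = 185 → total 714
15–29: 900 × 0.978 = 880
30–44: 1180 × 0.956 = 1128
45–59: 360 × 0.934 = 336
60–74: 1190 × 0.951 = 1132
75–89: 1390 × 0.918 = 1276
Population now: 0–14=714, 15–29=880, 30–44=1128, 45–59=336, 60–74=1132, 75–89=1276
— Period 2 —
Births: 880 × 0.448 = 394  |  1128 × 0.513 = 579 → total 973
15–29: 714 × 0.978 = 698
30–44: 880 × 0.956 = 841
45–59: 1128 × 0.934 = 1054
60–74: 336 × 0.951 = 320
75–89: 1132 × 0.918 = 1039
Population now: 0–14=973, 15–29=698, 30–44=841, 45–59=1054, 60–74=320, 75–89=1039

1054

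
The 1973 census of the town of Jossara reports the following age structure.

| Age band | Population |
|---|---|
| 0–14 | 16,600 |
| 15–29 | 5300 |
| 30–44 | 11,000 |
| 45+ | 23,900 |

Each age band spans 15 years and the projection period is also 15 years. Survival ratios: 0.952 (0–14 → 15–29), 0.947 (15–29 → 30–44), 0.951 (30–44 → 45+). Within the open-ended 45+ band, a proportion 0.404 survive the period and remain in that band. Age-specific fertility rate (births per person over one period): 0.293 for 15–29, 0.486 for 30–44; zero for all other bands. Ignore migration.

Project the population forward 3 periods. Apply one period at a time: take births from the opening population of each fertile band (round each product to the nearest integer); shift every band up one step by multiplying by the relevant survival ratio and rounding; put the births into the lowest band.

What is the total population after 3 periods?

Let group 1 be 0–14 through group 4 = 45+.
— Period 1 —
Births: 5300 × 0.293 = 1553, 11000 × 0.486 = 5346 ⇒ total 6899
Group 2: 16600 × 0.952 = 15803
Group 3: 5300 × 0.947 = 5019
Group 4: 11000 × 0.951 + 23900 × 0.404 = 10461 + 9656 = 20117
End of period: [6899, 15803, 5019, 20117]
— Period 2 —
Births: 15803 × 0.293 = 4630, 5019 × 0.486 = 2439 ⇒ total 7069
Group 2: 6899 × 0.952 = 6568
Group 3: 15803 × 0.947 = 14965
Group 4: 5019 × 0.951 + 20117 × 0.404 = 4773 + 8127 = 12900
End of period: [7069, 6568, 14965, 12900]
— Period 3 —
Births: 6568 × 0.293 = 1924, 14965 × 0.486 = 7273 ⇒ total 9197
Group 2: 7069 × 0.952 = 6730
Group 3: 6568 × 0.947 = 6220
Group 4: 14965 × 0.951 + 12900 × 0.404 = 14232 + 5212 = 19444
End of period: [9197, 6730, 6220, 19444]
Total after period 3: 9197 + 6730 + 6220 + 19444 = 41591

41591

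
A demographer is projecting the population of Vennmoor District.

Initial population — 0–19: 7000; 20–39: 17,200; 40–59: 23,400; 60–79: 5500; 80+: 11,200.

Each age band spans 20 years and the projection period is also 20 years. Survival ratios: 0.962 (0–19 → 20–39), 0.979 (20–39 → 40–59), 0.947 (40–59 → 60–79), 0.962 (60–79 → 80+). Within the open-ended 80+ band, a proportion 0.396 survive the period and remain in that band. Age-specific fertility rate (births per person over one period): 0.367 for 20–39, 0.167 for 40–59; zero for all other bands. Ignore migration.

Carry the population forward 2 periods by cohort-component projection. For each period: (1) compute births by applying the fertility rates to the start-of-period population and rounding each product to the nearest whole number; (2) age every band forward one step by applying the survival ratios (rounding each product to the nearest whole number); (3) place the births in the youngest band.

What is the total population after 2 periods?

[period 1]
Births: 17200 × 0.367 = 6312  |  23400 × 0.167 = 3908 → 10220
20–39: 7000 × 0.962 = 6734
40–59: 17200 × 0.979 = 16839
60–79: 23400 × 0.947 = 22160
80+: 5500 × 0.962 + 11200 × 0.396 = 5291 + 4435 = 9726
Population now: 0–19=10220, 20–39=6734, 40–59=16839, 60–79=22160, 80+=9726
[period 2]
Births: 6734 × 0.367 = 2471  |  16839 × 0.167 = 2812 → 5283
20–39: 10220 × 0.962 = 9832
40–59: 6734 × 0.979 = 6593
60–79: 16839 × 0.947 = 15947
80+: 22160 × 0.962 + 9726 × 0.396 = 21318 + 3851 = 25169
Population now: 0–19=5283, 20–39=9832, 40–59=6593, 60–79=15947, 80+=25169
Total after period 2: 5283 + 9832 + 6593 + 15947 + 25169 = 62824

62824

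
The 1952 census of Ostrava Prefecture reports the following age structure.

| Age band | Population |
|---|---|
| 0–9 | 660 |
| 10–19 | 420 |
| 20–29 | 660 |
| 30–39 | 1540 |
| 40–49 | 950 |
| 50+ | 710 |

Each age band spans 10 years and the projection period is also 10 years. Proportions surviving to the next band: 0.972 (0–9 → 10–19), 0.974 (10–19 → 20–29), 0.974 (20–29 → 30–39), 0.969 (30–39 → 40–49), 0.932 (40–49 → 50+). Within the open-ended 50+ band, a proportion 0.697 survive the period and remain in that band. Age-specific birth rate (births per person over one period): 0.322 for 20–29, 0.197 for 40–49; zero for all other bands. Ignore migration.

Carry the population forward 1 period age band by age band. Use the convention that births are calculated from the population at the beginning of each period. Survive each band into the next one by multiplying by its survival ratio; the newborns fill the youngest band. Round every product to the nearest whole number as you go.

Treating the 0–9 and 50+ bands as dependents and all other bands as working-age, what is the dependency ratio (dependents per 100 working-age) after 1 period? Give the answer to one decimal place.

— Period 1 —
Births: 660 × 0.322 = 213 ; 950 × 0.197 = 187 → total 400
10–19: 660 × 0.972 = 642
20–29: 420 × 0.974 = 409
30–39: 660 × 0.974 = 643
40–49: 1540 × 0.969 = 1492
50+: 950 × 0.932 + 710 × 0.697 = 885 + 495 = 1380
Population now: 0–9=400, 10–19=642, 20–29=409, 30–39=643, 40–49=1492, 50+=1380
Dependents (band 0–9 + band 50+) = 400 + 1380 = 1780; working-age = 3186; ratio = 1780/3186 × 100 = 55.9

55.9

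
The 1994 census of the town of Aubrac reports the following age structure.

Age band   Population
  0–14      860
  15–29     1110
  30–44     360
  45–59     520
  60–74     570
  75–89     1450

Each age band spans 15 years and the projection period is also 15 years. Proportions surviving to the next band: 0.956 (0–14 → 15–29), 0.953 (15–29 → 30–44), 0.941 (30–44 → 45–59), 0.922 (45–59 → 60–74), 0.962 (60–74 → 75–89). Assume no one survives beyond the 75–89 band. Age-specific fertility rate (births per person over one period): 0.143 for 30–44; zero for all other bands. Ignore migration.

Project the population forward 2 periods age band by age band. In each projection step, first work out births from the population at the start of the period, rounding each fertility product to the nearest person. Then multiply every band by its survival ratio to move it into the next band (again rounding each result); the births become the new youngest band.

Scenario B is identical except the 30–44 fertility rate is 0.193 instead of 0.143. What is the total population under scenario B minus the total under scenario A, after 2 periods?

[period 1]
Births: 360 × 0.143 = 51
15–29: 860 × 0.956 = 822
30–44: 1110 × 0.953 = 1058
45–59: 360 × 0.941 = 339
60–74: 520 × 0.922 = 479
75–89: 570 × 0.962 = 548
Population now: 0–14=51, 15–29=822, 30–44=1058, 45–59=339, 60–74=479, 75–89=548
[period 2]
Births: 1058 × 0.143 = 151
15–29: 51 × 0.956 = 49
30–44: 822 × 0.953 = 783
45–59: 1058 × 0.941 = 996
60–74: 339 × 0.922 = 313
75–89: 479 × 0.962 = 461
Population now: 0–14=151, 15–29=49, 30–44=783, 45–59=996, 60–74=313, 75–89=461
Scenario A total after 2 periods: 2753
Scenario B projection —
[period 1]
Births: 360 × 0.193 = 69
15–29: 860 × 0.956 = 822
30–44: 1110 × 0.953 = 1058
45–59: 360 × 0.941 = 339
60–74: 520 × 0.922 = 479
75–89: 570 × 0.962 = 548
Population now: 0–14=69, 15–29=822, 30–44=1058, 45–59=339, 60–74=479, 75–89=548
[period 2]
Births: 1058 × 0.193 = 204
15–29: 69 × 0.956 = 66
30–44: 822 × 0.953 = 783
45–59: 1058 × 0.941 = 996
60–74: 339 × 0.922 = 313
75–89: 479 × 0.962 = 461
Population now: 0–14=204, 15–29=66, 30–44=783, 45–59=996, 60–74=313, 75–89=461
Scenario B total after 2 periods: 2823
Difference B − A = 2823 − 2753 = 70

70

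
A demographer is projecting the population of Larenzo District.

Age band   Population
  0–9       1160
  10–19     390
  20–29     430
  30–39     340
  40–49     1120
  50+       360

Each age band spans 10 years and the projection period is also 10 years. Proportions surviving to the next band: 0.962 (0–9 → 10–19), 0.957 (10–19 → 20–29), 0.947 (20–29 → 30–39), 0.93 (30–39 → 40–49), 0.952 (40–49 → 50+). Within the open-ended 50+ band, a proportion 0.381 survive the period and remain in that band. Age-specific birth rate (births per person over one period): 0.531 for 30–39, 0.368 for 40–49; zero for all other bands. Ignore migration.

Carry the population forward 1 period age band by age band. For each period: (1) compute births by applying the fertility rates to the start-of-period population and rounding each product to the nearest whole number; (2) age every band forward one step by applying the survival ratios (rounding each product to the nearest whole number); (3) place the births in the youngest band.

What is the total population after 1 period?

4008

— Period 1 —
Births: 340 × 0.531 = 181, 1120 × 0.368 = 412 — total 593
10–19: 1160 × 0.962 = 1116
20–29: 390 × 0.957 = 373
30–39: 430 × 0.947 = 407
40–49: 340 × 0.93 = 316
50+: 1120 × 0.952 + 360 × 0.381 = 1066 + 137 = 1203
End of period: [593, 1116, 373, 407, 316, 1203]
Total after period 1: 593 + 1116 + 373 + 407 + 316 + 1203 = 4008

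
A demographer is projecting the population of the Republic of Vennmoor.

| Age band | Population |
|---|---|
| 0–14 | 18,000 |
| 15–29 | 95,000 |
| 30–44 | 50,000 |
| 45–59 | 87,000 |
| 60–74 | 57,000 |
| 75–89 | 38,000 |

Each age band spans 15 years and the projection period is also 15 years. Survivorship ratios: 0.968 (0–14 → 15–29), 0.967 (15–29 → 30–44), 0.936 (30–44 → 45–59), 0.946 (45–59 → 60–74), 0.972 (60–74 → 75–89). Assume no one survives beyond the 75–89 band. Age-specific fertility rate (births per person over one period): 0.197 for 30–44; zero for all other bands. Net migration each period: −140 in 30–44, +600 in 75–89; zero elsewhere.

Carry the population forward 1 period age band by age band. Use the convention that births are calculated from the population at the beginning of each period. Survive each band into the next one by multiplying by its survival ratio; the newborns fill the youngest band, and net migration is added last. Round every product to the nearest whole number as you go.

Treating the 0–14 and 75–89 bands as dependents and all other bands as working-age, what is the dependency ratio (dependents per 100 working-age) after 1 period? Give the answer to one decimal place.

— Period 1 —
Births: 50000 × 0.197 = 9850
15–29: 18000 × 0.968 = 17424
30–44: 95000 × 0.967 = 91865
45–59: 50000 × 0.936 = 46800
60–74: 87000 × 0.946 = 82302
75–89: 57000 × 0.972 = 55404
Net migration: 30–44 − 140 → 91725; 75–89 + 600 → 56004
Giving 9850 / 17424 / 91725 / 46800 / 82302 / 56004.
Dependents (band 0–14 + band 75–89) = 9850 + 56004 = 65854; working-age = 238251; ratio = 65854/238251 × 100 = 27.6

27.6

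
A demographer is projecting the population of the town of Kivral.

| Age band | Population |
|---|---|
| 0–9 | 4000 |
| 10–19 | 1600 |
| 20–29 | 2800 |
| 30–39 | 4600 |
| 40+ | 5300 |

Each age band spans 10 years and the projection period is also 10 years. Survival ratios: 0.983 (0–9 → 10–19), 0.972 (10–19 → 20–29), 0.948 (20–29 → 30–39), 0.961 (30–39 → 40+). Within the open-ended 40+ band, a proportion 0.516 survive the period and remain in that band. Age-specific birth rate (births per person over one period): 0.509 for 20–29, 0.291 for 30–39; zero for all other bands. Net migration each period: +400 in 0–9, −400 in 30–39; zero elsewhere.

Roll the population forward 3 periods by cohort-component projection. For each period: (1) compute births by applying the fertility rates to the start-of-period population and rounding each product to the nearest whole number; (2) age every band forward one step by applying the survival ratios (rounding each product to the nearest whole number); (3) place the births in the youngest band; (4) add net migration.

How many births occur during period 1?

Period 1:
Births: 2800 * 0.509 = 1425 ; 4600 * 0.291 = 1339 → 2764
10–19: 4000 * 0.983 = 3932
20–29: 1600 * 0.972 = 1555
30–39: 2800 * 0.948 = 2654
40+: 4600 * 0.961 + 5300 * 0.516 = 4421 + 2735 = 7156
Net migration: 0–9 + 400 → 3164; 30–39 − 400 → 2254
→ [3164, 3932, 1555, 2254, 7156]

2764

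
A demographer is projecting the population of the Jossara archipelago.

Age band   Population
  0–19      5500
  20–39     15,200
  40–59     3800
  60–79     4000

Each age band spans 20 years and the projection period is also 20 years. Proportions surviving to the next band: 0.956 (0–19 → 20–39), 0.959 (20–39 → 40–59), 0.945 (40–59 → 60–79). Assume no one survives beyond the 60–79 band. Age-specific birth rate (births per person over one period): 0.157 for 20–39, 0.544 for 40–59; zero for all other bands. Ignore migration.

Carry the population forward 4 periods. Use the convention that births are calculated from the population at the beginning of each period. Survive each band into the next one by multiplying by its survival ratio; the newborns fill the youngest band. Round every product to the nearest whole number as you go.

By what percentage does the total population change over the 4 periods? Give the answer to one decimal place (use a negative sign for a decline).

Let band 1 be 0–19 through band 4 = 60–79.
After projecting period 1:
Births: 15200 × 0.157 = 2386  |  3800 × 0.544 = 2067 — total 4453
Band 2: 5500 × 0.956 = 5258
Band 3: 15200 × 0.959 = 14577
Band 4: 3800 × 0.945 = 3591
Population now: 0–19=4453, 20–39=5258, 40–59=14577, 60–79=3591
After projecting period 2:
Births: 5258 × 0.157 = 826  |  14577 × 0.544 = 7930 — total 8756
Band 2: 4453 × 0.956 = 4257
Band 3: 5258 × 0.959 = 5042
Band 4: 14577 × 0.945 = 13775
Population now: 0–19=8756, 20–39=4257, 40–59=5042, 60–79=13775
After projecting period 3:
Births: 4257 × 0.157 = 668  |  5042 × 0.544 = 2743 — total 3411
Band 2: 8756 × 0.956 = 8371
Band 3: 4257 × 0.959 = 4082
Band 4: 5042 × 0.945 = 4765
Population now: 0–19=3411, 20–39=8371, 40–59=4082, 60–79=4765
After projecting period 4:
Births: 8371 × 0.157 = 1314  |  4082 × 0.544 = 2221 — total 3535
Band 2: 3411 × 0.956 = 3261
Band 3: 8371 × 0.959 = 8028
Band 4: 4082 × 0.945 = 3857
Population now: 0–19=3535, 20–39=3261, 40–59=8028, 60–79=3857
Total: 28500 → 18681; change = -9819; percentage change = -34.5%

-34.5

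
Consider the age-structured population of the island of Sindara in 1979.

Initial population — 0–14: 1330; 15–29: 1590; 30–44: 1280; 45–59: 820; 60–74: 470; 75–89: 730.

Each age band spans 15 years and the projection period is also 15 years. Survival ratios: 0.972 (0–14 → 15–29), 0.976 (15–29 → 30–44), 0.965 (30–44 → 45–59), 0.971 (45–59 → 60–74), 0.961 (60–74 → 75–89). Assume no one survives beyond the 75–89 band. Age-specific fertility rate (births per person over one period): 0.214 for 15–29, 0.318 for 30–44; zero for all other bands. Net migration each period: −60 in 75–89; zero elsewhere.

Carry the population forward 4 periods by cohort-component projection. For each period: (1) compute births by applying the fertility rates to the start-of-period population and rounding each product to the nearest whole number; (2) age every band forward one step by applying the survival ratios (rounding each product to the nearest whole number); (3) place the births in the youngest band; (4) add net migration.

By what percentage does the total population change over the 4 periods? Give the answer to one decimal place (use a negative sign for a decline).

-21.8

Call the bands 1 to 6, youngest first.
[period 1]
Births: 1590 × 0.214 = 340, 1280 × 0.318 = 407 — total 747
Band 2: 1330 × 0.972 = 1293
Band 3: 1590 × 0.976 = 1552
Band 4: 1280 × 0.965 = 1235
Band 5: 820 × 0.971 = 796
Band 6: 470 × 0.961 = 452
Net migration: Band 6 − 60 → 392
Population now: 0–14=747, 15–29=1293, 30–44=1552, 45–59=1235, 60–74=796, 75–89=392
[period 2]
Births: 1293 × 0.214 = 277, 1552 × 0.318 = 494 — total 771
Band 2: 747 × 0.972 = 726
Band 3: 1293 × 0.976 = 1262
Band 4: 1552 × 0.965 = 1498
Band 5: 1235 × 0.971 = 1199
Band 6: 796 × 0.961 = 765
Net migration: Band 6 − 60 → 705
Population now: 0–14=771, 15–29=726, 30–44=1262, 45–59=1498, 60–74=1199, 75–89=705
[period 3]
Births: 726 × 0.214 = 155, 1262 × 0.318 = 401 — total 556
Band 2: 771 × 0.972 = 749
Band 3: 726 × 0.976 = 709
Band 4: 1262 × 0.965 = 1218
Band 5: 1498 × 0.971 = 1455
Band 6: 1199 × 0.961 = 1152
Net migration: Band 6 − 60 → 1092
Population now: 0–14=556, 15–29=749, 30–44=709, 45–59=1218, 60–74=1455, 75–89=1092
[period 4]
Births: 749 × 0.214 = 160, 709 × 0.318 = 225 — total 385
Band 2: 556 × 0.972 = 540
Band 3: 749 × 0.976 = 731
Band 4: 709 × 0.965 = 684
Band 5: 1218 × 0.971 = 1183
Band 6: 1455 × 0.961 = 1398
Net migration: Band 6 − 60 → 1338
Population now: 0–14=385, 15–29=540, 30–44=731, 45–59=684, 60–74=1183, 75–89=1338
Total: 6220 → 4861; change = -1359; percentage change = -21.8%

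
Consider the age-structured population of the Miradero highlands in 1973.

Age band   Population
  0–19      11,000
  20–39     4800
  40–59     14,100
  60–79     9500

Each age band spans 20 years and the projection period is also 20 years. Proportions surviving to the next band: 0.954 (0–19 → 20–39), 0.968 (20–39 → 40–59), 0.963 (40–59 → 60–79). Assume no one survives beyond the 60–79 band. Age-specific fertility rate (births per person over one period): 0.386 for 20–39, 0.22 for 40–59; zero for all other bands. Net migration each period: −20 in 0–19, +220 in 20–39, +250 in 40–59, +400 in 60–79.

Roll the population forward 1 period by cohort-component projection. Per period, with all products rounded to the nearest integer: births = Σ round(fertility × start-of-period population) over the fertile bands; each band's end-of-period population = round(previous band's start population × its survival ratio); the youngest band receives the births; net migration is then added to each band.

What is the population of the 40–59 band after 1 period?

Call the groups 1 to 4, youngest first.
— Period 1 —
Births: 4800 * 0.386 = 1853, 14100 * 0.22 = 3102 → 4955
Group 2: 11000 * 0.954 = 10494
Group 3: 4800 * 0.968 = 4646
Group 4: 14100 * 0.963 = 13578
Net migration: Group 1 − 20 → 4935; Group 2 + 220 → 10714; Group 3 + 250 → 4896; Group 4 + 400 → 13978
Giving 4935 / 10714 / 4896 / 13978.

4896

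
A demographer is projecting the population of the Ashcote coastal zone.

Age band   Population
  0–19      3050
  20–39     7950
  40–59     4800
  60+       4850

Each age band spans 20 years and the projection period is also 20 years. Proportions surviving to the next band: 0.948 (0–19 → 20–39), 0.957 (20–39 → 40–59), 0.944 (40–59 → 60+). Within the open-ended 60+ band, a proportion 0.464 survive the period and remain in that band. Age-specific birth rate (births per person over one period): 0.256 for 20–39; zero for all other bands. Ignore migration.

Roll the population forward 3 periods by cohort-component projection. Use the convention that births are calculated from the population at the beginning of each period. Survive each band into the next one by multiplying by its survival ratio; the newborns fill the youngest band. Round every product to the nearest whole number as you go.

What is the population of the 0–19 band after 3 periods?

(Groups numbered youngest = 1 to oldest = 4.)
After projecting period 1:
Births: 7950 × 0.256 = 2035
Group 2: 3050 × 0.948 = 2891
Group 3: 7950 × 0.957 = 7608
Group 4: 4800 × 0.944 + 4850 × 0.464 = 4531 + 2250 = 6781
Population now: 0–19=2035, 20–39=2891, 40–59=7608, 60+=6781
After projecting period 2:
Births: 2891 × 0.256 = 740
Group 2: 2035 × 0.948 = 1929
Group 3: 2891 × 0.957 = 2767
Group 4: 7608 × 0.944 + 6781 × 0.464 = 7182 + 3146 = 10328
Population now: 0–19=740, 20–39=1929, 40–59=2767, 60+=10328
After projecting period 3:
Births: 1929 × 0.256 = 494
Group 2: 740 × 0.948 = 702
Group 3: 1929 × 0.957 = 1846
Group 4: 2767 × 0.944 + 10328 × 0.464 = 2612 + 4792 = 7404
Population now: 0–19=494, 20–39=702, 40–59=1846, 60+=7404

494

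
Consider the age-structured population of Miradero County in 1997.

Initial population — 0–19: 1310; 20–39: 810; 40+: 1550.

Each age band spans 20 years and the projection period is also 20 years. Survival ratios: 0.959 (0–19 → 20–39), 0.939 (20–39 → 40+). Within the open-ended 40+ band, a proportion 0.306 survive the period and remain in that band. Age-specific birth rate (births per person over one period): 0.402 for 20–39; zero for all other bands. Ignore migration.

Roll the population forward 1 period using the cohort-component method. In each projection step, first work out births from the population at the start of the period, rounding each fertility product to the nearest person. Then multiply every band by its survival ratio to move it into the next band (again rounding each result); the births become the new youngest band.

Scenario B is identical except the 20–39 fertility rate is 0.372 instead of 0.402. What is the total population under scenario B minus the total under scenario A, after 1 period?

After projecting period 1:
Births: 810 × 0.402 = 326
20–39: 1310 × 0.959 = 1256
40+: 810 × 0.939 + 1550 × 0.306 = 761 + 474 = 1235
→ [326, 1256, 1235]
Scenario A total after 1 period: 2817
Scenario B projection —
After projecting period 1:
Births: 810 × 0.372 = 301
20–39: 1310 × 0.959 = 1256
40+: 810 × 0.939 + 1550 × 0.306 = 761 + 474 = 1235
→ [301, 1256, 1235]
Scenario B total after 1 period: 2792
Difference B − A = 2792 − 2817 = -25

-25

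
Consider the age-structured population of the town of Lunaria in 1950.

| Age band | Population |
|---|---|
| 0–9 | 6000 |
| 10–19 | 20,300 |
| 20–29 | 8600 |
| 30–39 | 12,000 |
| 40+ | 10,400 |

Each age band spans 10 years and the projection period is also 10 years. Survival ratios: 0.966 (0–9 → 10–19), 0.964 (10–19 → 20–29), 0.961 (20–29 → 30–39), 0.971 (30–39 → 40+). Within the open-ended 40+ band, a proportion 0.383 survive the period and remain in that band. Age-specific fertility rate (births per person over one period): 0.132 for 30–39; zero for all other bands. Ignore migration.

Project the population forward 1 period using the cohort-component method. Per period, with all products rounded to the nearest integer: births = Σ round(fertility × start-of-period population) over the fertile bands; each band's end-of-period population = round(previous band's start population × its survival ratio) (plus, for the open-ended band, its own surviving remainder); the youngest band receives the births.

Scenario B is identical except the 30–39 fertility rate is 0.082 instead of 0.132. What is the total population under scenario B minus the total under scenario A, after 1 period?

After projecting period 1:
Births: 12000 × 0.132 = 1584
10–19: 6000 × 0.966 = 5796
20–29: 20300 × 0.964 = 19569
30–39: 8600 × 0.961 = 8265
40+: 12000 × 0.971 + 10400 × 0.383 = 11652 + 3983 = 15635
→ [1584, 5796, 19569, 8265, 15635]
Scenario A total after 1 period: 50849
Scenario B projection —
After projecting period 1:
Births: 12000 × 0.082 = 984
10–19: 6000 × 0.966 = 5796
20–29: 20300 × 0.964 = 19569
30–39: 8600 × 0.961 = 8265
40+: 12000 × 0.971 + 10400 × 0.383 = 11652 + 3983 = 15635
→ [984, 5796, 19569, 8265, 15635]
Scenario B total after 1 period: 50249
Difference B − A = 50249 − 50849 = -600

-600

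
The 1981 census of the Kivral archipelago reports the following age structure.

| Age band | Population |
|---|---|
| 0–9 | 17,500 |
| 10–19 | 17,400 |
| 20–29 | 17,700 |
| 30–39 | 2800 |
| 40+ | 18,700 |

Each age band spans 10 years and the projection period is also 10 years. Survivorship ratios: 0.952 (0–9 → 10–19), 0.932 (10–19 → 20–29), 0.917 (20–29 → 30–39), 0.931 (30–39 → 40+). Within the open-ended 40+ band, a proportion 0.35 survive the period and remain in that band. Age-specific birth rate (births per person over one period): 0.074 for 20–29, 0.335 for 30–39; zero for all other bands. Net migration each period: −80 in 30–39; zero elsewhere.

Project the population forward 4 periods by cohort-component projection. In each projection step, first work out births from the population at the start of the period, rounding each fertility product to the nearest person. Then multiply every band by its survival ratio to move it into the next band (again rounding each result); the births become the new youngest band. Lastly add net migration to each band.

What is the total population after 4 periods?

38551

(Bands numbered youngest = 1 to oldest = 5.)
Period 1:
Births: 17700 × 0.074 = 1310 ; 2800 × 0.335 = 938 → 2248
Band 2: 17500 × 0.952 = 16660
Band 3: 17400 × 0.932 = 16217
Band 4: 17700 × 0.917 = 16231
Band 5: 2800 × 0.931 + 18700 × 0.35 = 2607 + 6545 = 9152
Net migration: Band 4 − 80 → 16151
Population now: 0–9=2248, 10–19=16660, 20–29=16217, 30–39=16151, 40+=9152
Period 2:
Births: 16217 × 0.074 = 1200 ; 16151 × 0.335 = 5411 → 6611
Band 2: 2248 × 0.952 = 2140
Band 3: 16660 × 0.932 = 15527
Band 4: 16217 × 0.917 = 14871
Band 5: 16151 × 0.931 + 9152 × 0.35 = 15037 + 3203 = 18240
Net migration: Band 4 − 80 → 14791
Population now: 0–9=6611, 10–19=2140, 20–29=15527, 30–39=14791, 40+=18240
Period 3:
Births: 15527 × 0.074 = 1149 ; 14791 × 0.335 = 4955 → 6104
Band 2: 6611 × 0.952 = 6294
Band 3: 2140 × 0.932 = 1994
Band 4: 15527 × 0.917 = 14238
Band 5: 14791 × 0.931 + 18240 × 0.35 = 13770 + 6384 = 20154
Net migration: Band 4 − 80 → 14158
Population now: 0–9=6104, 10–19=6294, 20–29=1994, 30–39=14158, 40+=20154
Period 4:
Births: 1994 × 0.074 = 148 ; 14158 × 0.335 = 4743 → 4891
Band 2: 6104 × 0.952 = 5811
Band 3: 6294 × 0.932 = 5866
Band 4: 1994 × 0.917 = 1828
Band 5: 14158 × 0.931 + 20154 × 0.35 = 13181 + 7054 = 20235
Net migration: Band 4 − 80 → 1748
Population now: 0–9=4891, 10–19=5811, 20–29=5866, 30–39=1748, 40+=20235
Total after period 4: 4891 + 5811 + 5866 + 1748 + 20235 = 38551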